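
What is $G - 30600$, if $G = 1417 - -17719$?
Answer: $-11464$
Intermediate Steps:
$G = 19136$ ($G = 1417 + 17719 = 19136$)
$G - 30600 = 19136 - 30600 = -11464$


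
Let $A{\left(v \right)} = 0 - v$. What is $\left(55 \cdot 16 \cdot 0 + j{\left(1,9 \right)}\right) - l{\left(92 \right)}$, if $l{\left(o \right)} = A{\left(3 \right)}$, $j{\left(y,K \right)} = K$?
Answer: $12$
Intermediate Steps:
$A{\left(v \right)} = - v$
$l{\left(o \right)} = -3$ ($l{\left(o \right)} = \left(-1\right) 3 = -3$)
$\left(55 \cdot 16 \cdot 0 + j{\left(1,9 \right)}\right) - l{\left(92 \right)} = \left(55 \cdot 16 \cdot 0 + 9\right) - -3 = \left(55 \cdot 0 + 9\right) + 3 = \left(0 + 9\right) + 3 = 9 + 3 = 12$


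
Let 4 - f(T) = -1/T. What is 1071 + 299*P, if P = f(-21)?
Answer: 47308/21 ≈ 2252.8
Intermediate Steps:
f(T) = 4 + 1/T (f(T) = 4 - (-1)/T = 4 + 1/T)
P = 83/21 (P = 4 + 1/(-21) = 4 - 1/21 = 83/21 ≈ 3.9524)
1071 + 299*P = 1071 + 299*(83/21) = 1071 + 24817/21 = 47308/21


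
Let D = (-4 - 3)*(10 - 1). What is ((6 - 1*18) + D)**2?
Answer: 5625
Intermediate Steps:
D = -63 (D = -7*9 = -63)
((6 - 1*18) + D)**2 = ((6 - 1*18) - 63)**2 = ((6 - 18) - 63)**2 = (-12 - 63)**2 = (-75)**2 = 5625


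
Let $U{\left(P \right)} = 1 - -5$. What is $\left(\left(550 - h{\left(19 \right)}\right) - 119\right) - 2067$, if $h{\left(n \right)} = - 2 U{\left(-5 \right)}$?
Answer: $-1624$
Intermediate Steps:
$U{\left(P \right)} = 6$ ($U{\left(P \right)} = 1 + 5 = 6$)
$h{\left(n \right)} = -12$ ($h{\left(n \right)} = \left(-2\right) 6 = -12$)
$\left(\left(550 - h{\left(19 \right)}\right) - 119\right) - 2067 = \left(\left(550 - -12\right) - 119\right) - 2067 = \left(\left(550 + 12\right) - 119\right) - 2067 = \left(562 - 119\right) - 2067 = 443 - 2067 = -1624$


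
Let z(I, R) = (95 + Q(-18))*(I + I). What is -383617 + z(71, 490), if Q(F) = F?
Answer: -372683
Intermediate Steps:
z(I, R) = 154*I (z(I, R) = (95 - 18)*(I + I) = 77*(2*I) = 154*I)
-383617 + z(71, 490) = -383617 + 154*71 = -383617 + 10934 = -372683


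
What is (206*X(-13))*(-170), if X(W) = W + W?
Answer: 910520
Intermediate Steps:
X(W) = 2*W
(206*X(-13))*(-170) = (206*(2*(-13)))*(-170) = (206*(-26))*(-170) = -5356*(-170) = 910520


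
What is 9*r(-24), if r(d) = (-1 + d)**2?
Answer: 5625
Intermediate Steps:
9*r(-24) = 9*(-1 - 24)**2 = 9*(-25)**2 = 9*625 = 5625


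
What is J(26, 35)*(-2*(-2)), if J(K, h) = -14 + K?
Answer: 48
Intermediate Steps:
J(26, 35)*(-2*(-2)) = (-14 + 26)*(-2*(-2)) = 12*4 = 48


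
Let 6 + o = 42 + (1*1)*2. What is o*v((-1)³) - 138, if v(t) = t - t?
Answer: -138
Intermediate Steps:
o = 38 (o = -6 + (42 + (1*1)*2) = -6 + (42 + 1*2) = -6 + (42 + 2) = -6 + 44 = 38)
v(t) = 0
o*v((-1)³) - 138 = 38*0 - 138 = 0 - 138 = -138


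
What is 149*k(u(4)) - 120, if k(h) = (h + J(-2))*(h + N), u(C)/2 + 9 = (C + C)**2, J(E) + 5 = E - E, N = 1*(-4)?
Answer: 1658250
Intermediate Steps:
N = -4
J(E) = -5 (J(E) = -5 + (E - E) = -5 + 0 = -5)
u(C) = -18 + 8*C**2 (u(C) = -18 + 2*(C + C)**2 = -18 + 2*(2*C)**2 = -18 + 2*(4*C**2) = -18 + 8*C**2)
k(h) = (-5 + h)*(-4 + h) (k(h) = (h - 5)*(h - 4) = (-5 + h)*(-4 + h))
149*k(u(4)) - 120 = 149*(20 + (-18 + 8*4**2)**2 - 9*(-18 + 8*4**2)) - 120 = 149*(20 + (-18 + 8*16)**2 - 9*(-18 + 8*16)) - 120 = 149*(20 + (-18 + 128)**2 - 9*(-18 + 128)) - 120 = 149*(20 + 110**2 - 9*110) - 120 = 149*(20 + 12100 - 990) - 120 = 149*11130 - 120 = 1658370 - 120 = 1658250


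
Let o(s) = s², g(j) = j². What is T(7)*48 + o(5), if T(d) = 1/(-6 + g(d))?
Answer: 1123/43 ≈ 26.116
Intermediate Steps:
T(d) = 1/(-6 + d²)
T(7)*48 + o(5) = 48/(-6 + 7²) + 5² = 48/(-6 + 49) + 25 = 48/43 + 25 = 1123/43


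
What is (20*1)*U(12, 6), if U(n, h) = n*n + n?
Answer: 3120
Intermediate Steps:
U(n, h) = n + n² (U(n, h) = n² + n = n + n²)
(20*1)*U(12, 6) = (20*1)*(12*(1 + 12)) = 20*(12*13) = 20*156 = 3120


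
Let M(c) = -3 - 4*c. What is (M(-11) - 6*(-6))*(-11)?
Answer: -847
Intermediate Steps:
(M(-11) - 6*(-6))*(-11) = ((-3 - 4*(-11)) - 6*(-6))*(-11) = ((-3 + 44) + 36)*(-11) = (41 + 36)*(-11) = 77*(-11) = -847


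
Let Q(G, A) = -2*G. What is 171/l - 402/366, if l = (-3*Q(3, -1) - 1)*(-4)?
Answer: -14987/4148 ≈ -3.6131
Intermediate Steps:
l = -68 (l = (-(-6)*3 - 1)*(-4) = (-3*(-6) - 1)*(-4) = (18 - 1)*(-4) = 17*(-4) = -68)
171/l - 402/366 = 171/(-68) - 402/366 = 171*(-1/68) - 402*1/366 = -171/68 - 67/61 = -14987/4148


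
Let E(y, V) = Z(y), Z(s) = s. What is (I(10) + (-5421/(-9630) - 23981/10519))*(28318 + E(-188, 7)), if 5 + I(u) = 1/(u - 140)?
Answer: -8303388786250/43895787 ≈ -1.8916e+5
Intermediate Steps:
E(y, V) = y
I(u) = -5 + 1/(-140 + u) (I(u) = -5 + 1/(u - 140) = -5 + 1/(-140 + u))
(I(10) + (-5421/(-9630) - 23981/10519))*(28318 + E(-188, 7)) = ((701 - 5*10)/(-140 + 10) + (-5421/(-9630) - 23981/10519))*(28318 - 188) = ((701 - 50)/(-130) + (-5421*(-1/9630) - 23981*1/10519))*28130 = (-1/130*651 + (1807/3210 - 23981/10519))*28130 = (-651/130 - 57971177/33765990)*28130 = -295179125/43895787*28130 = -8303388786250/43895787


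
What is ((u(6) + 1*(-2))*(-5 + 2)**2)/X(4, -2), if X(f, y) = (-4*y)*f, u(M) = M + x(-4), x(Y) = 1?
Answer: 45/32 ≈ 1.4063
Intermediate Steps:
u(M) = 1 + M (u(M) = M + 1 = 1 + M)
X(f, y) = -4*f*y
((u(6) + 1*(-2))*(-5 + 2)**2)/X(4, -2) = (((1 + 6) + 1*(-2))*(-5 + 2)**2)/((-4*4*(-2))) = ((7 - 2)*(-3)**2)/32 = (5*9)*(1/32) = 45*(1/32) = 45/32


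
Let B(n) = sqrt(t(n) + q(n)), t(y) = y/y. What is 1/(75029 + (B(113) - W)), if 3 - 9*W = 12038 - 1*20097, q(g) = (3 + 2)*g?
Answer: 6004791/445154459755 - 81*sqrt(566)/445154459755 ≈ 1.3485e-5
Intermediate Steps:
t(y) = 1
q(g) = 5*g
W = 8062/9 (W = 1/3 - (12038 - 1*20097)/9 = 1/3 - (12038 - 20097)/9 = 1/3 - 1/9*(-8059) = 1/3 + 8059/9 = 8062/9 ≈ 895.78)
B(n) = sqrt(1 + 5*n)
1/(75029 + (B(113) - W)) = 1/(75029 + (sqrt(1 + 5*113) - 1*8062/9)) = 1/(75029 + (sqrt(1 + 565) - 8062/9)) = 1/(75029 + (sqrt(566) - 8062/9)) = 1/(75029 + (-8062/9 + sqrt(566))) = 1/(667199/9 + sqrt(566))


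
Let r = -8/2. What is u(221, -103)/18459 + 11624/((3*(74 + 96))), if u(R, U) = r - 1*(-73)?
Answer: 11922367/523005 ≈ 22.796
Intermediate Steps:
r = -4 (r = -8*1/2 = -4)
u(R, U) = 69 (u(R, U) = -4 - 1*(-73) = -4 + 73 = 69)
u(221, -103)/18459 + 11624/((3*(74 + 96))) = 69/18459 + 11624/((3*(74 + 96))) = 69*(1/18459) + 11624/((3*170)) = 23/6153 + 11624/510 = 23/6153 + 11624*(1/510) = 23/6153 + 5812/255 = 11922367/523005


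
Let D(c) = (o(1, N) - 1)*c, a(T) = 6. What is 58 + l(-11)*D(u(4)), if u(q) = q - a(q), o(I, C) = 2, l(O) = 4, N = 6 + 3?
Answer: 50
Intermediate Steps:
N = 9
u(q) = -6 + q (u(q) = q - 1*6 = q - 6 = -6 + q)
D(c) = c (D(c) = (2 - 1)*c = 1*c = c)
58 + l(-11)*D(u(4)) = 58 + 4*(-6 + 4) = 58 + 4*(-2) = 58 - 8 = 50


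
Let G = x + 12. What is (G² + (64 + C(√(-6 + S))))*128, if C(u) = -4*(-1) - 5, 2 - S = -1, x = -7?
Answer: 11264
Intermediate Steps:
S = 3 (S = 2 - 1*(-1) = 2 + 1 = 3)
C(u) = -1 (C(u) = 4 - 5 = -1)
G = 5 (G = -7 + 12 = 5)
(G² + (64 + C(√(-6 + S))))*128 = (5² + (64 - 1))*128 = (25 + 63)*128 = 88*128 = 11264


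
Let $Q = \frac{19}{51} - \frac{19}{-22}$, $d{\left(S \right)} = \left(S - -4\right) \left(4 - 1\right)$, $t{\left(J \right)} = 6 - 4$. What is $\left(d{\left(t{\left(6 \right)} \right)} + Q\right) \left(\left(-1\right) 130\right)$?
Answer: $- \frac{1402895}{561} \approx -2500.7$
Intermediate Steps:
$t{\left(J \right)} = 2$
$d{\left(S \right)} = 12 + 3 S$ ($d{\left(S \right)} = \left(S + 4\right) 3 = \left(4 + S\right) 3 = 12 + 3 S$)
$Q = \frac{1387}{1122}$ ($Q = 19 \cdot \frac{1}{51} - - \frac{19}{22} = \frac{19}{51} + \frac{19}{22} = \frac{1387}{1122} \approx 1.2362$)
$\left(d{\left(t{\left(6 \right)} \right)} + Q\right) \left(\left(-1\right) 130\right) = \left(\left(12 + 3 \cdot 2\right) + \frac{1387}{1122}\right) \left(\left(-1\right) 130\right) = \left(\left(12 + 6\right) + \frac{1387}{1122}\right) \left(-130\right) = \left(18 + \frac{1387}{1122}\right) \left(-130\right) = \frac{21583}{1122} \left(-130\right) = - \frac{1402895}{561}$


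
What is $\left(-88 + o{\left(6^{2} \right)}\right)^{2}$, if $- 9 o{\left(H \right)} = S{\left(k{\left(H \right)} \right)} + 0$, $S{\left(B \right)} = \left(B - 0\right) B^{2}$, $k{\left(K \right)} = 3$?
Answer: $8281$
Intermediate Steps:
$S{\left(B \right)} = B^{3}$ ($S{\left(B \right)} = \left(B + 0\right) B^{2} = B B^{2} = B^{3}$)
$o{\left(H \right)} = -3$ ($o{\left(H \right)} = - \frac{3^{3} + 0}{9} = - \frac{27 + 0}{9} = \left(- \frac{1}{9}\right) 27 = -3$)
$\left(-88 + o{\left(6^{2} \right)}\right)^{2} = \left(-88 - 3\right)^{2} = \left(-91\right)^{2} = 8281$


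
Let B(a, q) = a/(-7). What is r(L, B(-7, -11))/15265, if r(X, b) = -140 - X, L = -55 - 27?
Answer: -58/15265 ≈ -0.0037995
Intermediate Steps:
B(a, q) = -a/7 (B(a, q) = a*(-⅐) = -a/7)
L = -82
r(L, B(-7, -11))/15265 = (-140 - 1*(-82))/15265 = (-140 + 82)*(1/15265) = -58*1/15265 = -58/15265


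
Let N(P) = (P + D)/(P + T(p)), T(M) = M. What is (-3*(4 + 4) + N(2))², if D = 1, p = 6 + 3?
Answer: 68121/121 ≈ 562.98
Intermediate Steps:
p = 9
N(P) = (1 + P)/(9 + P) (N(P) = (P + 1)/(P + 9) = (1 + P)/(9 + P))
(-3*(4 + 4) + N(2))² = (-3*(4 + 4) + (1 + 2)/(9 + 2))² = (-3*8 + 3/11)² = (-24 + (1/11)*3)² = (-24 + 3/11)² = (-261/11)² = 68121/121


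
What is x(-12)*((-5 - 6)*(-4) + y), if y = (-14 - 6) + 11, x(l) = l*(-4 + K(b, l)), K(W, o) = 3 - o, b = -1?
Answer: -4620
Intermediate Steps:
x(l) = l*(-1 - l) (x(l) = l*(-4 + (3 - l)) = l*(-1 - l))
y = -9 (y = -20 + 11 = -9)
x(-12)*((-5 - 6)*(-4) + y) = (-1*(-12)*(1 - 12))*((-5 - 6)*(-4) - 9) = (-1*(-12)*(-11))*(-11*(-4) - 9) = -132*(44 - 9) = -132*35 = -4620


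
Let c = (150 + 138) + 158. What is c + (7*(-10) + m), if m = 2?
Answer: 378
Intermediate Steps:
c = 446 (c = 288 + 158 = 446)
c + (7*(-10) + m) = 446 + (7*(-10) + 2) = 446 + (-70 + 2) = 446 - 68 = 378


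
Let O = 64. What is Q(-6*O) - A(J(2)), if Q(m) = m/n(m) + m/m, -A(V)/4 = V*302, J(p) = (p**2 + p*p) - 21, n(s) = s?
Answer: -15702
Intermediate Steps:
J(p) = -21 + 2*p**2 (J(p) = (p**2 + p**2) - 21 = 2*p**2 - 21 = -21 + 2*p**2)
A(V) = -1208*V (A(V) = -4*V*302 = -1208*V)
Q(m) = 2 (Q(m) = m/m + m/m = 1 + 1 = 2)
Q(-6*O) - A(J(2)) = 2 - (-1208)*(-21 + 2*2**2) = 2 - (-1208)*(-21 + 2*4) = 2 - (-1208)*(-21 + 8) = 2 - (-1208)*(-13) = 2 - 1*15704 = 2 - 15704 = -15702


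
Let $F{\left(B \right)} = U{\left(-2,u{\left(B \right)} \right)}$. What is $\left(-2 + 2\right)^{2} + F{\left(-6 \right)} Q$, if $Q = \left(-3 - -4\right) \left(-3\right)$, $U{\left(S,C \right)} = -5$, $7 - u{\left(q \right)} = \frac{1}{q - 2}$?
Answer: $15$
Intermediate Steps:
$u{\left(q \right)} = 7 - \frac{1}{-2 + q}$ ($u{\left(q \right)} = 7 - \frac{1}{q - 2} = 7 - \frac{1}{-2 + q}$)
$F{\left(B \right)} = -5$
$Q = -3$ ($Q = \left(-3 + 4\right) \left(-3\right) = 1 \left(-3\right) = -3$)
$\left(-2 + 2\right)^{2} + F{\left(-6 \right)} Q = \left(-2 + 2\right)^{2} - -15 = 0^{2} + 15 = 0 + 15 = 15$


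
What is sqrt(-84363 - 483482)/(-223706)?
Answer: -337*I*sqrt(5)/223706 ≈ -0.0033685*I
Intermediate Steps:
sqrt(-84363 - 483482)/(-223706) = sqrt(-567845)*(-1/223706) = (337*I*sqrt(5))*(-1/223706) = -337*I*sqrt(5)/223706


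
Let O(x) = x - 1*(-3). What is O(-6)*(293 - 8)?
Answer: -855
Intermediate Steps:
O(x) = 3 + x (O(x) = x + 3 = 3 + x)
O(-6)*(293 - 8) = (3 - 6)*(293 - 8) = -3*285 = -855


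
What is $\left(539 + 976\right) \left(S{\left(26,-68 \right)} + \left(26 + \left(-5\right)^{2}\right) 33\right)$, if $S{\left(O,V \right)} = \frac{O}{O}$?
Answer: $2551260$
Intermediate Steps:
$S{\left(O,V \right)} = 1$
$\left(539 + 976\right) \left(S{\left(26,-68 \right)} + \left(26 + \left(-5\right)^{2}\right) 33\right) = \left(539 + 976\right) \left(1 + \left(26 + \left(-5\right)^{2}\right) 33\right) = 1515 \left(1 + \left(26 + 25\right) 33\right) = 1515 \left(1 + 51 \cdot 33\right) = 1515 \left(1 + 1683\right) = 1515 \cdot 1684 = 2551260$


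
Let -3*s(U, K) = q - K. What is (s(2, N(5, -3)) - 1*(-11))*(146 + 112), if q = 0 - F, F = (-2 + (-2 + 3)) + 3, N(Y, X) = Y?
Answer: 3440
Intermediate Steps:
F = 2 (F = (-2 + 1) + 3 = -1 + 3 = 2)
q = -2 (q = 0 - 1*2 = 0 - 2 = -2)
s(U, K) = 2/3 + K/3 (s(U, K) = -(-2 - K)/3 = 2/3 + K/3)
(s(2, N(5, -3)) - 1*(-11))*(146 + 112) = ((2/3 + (1/3)*5) - 1*(-11))*(146 + 112) = ((2/3 + 5/3) + 11)*258 = (7/3 + 11)*258 = (40/3)*258 = 3440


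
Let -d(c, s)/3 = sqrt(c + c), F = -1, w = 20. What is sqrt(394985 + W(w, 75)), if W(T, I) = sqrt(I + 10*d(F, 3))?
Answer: sqrt(394985 + sqrt(15)*sqrt(5 - 2*I*sqrt(2))) ≈ 628.49 - 0.002*I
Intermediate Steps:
d(c, s) = -3*sqrt(2)*sqrt(c) (d(c, s) = -3*sqrt(c + c) = -3*sqrt(2)*sqrt(c))
W(T, I) = sqrt(I - 30*I*sqrt(2)) (W(T, I) = sqrt(I + 10*(-3*sqrt(2)*sqrt(-1))) = sqrt(I + 10*(-3*sqrt(2)*I)) = sqrt(I + 10*(-3*I*sqrt(2))) = sqrt(I - 30*I*sqrt(2)))
sqrt(394985 + W(w, 75)) = sqrt(394985 + sqrt(75 - 30*I*sqrt(2)))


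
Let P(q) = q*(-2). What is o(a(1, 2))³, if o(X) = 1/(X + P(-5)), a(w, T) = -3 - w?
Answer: 1/216 ≈ 0.0046296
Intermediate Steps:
P(q) = -2*q
o(X) = 1/(10 + X) (o(X) = 1/(X - 2*(-5)) = 1/(X + 10) = 1/(10 + X))
o(a(1, 2))³ = (1/(10 + (-3 - 1*1)))³ = (1/(10 + (-3 - 1)))³ = (1/(10 - 4))³ = (1/6)³ = (⅙)³ = 1/216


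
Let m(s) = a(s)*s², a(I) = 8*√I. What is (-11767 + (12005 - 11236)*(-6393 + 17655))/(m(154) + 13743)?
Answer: -118859235273/5543305083487 + 1640902640608*√154/5543305083487 ≈ 3.6520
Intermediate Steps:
m(s) = 8*s^(5/2) (m(s) = (8*√s)*s² = 8*s^(5/2))
(-11767 + (12005 - 11236)*(-6393 + 17655))/(m(154) + 13743) = (-11767 + (12005 - 11236)*(-6393 + 17655))/(8*154^(5/2) + 13743) = (-11767 + 769*11262)/(8*(23716*√154) + 13743) = (-11767 + 8660478)/(189728*√154 + 13743) = 8648711/(13743 + 189728*√154)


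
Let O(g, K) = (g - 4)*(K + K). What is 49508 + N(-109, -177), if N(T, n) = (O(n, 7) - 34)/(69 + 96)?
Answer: 2722084/55 ≈ 49492.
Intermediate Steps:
O(g, K) = 2*K*(-4 + g) (O(g, K) = (-4 + g)*(2*K) = 2*K*(-4 + g))
N(T, n) = -6/11 + 14*n/165 (N(T, n) = (2*7*(-4 + n) - 34)/(69 + 96) = ((-56 + 14*n) - 34)/165 = (-90 + 14*n)*(1/165) = -6/11 + 14*n/165)
49508 + N(-109, -177) = 49508 + (-6/11 + (14/165)*(-177)) = 49508 + (-6/11 - 826/55) = 49508 - 856/55 = 2722084/55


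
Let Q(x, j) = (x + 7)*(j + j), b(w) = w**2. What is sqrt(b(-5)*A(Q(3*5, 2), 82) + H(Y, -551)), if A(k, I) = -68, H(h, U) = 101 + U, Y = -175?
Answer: 5*I*sqrt(86) ≈ 46.368*I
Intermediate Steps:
Q(x, j) = 2*j*(7 + x) (Q(x, j) = (7 + x)*(2*j) = 2*j*(7 + x))
sqrt(b(-5)*A(Q(3*5, 2), 82) + H(Y, -551)) = sqrt((-5)**2*(-68) + (101 - 551)) = sqrt(25*(-68) - 450) = sqrt(-1700 - 450) = sqrt(-2150) = 5*I*sqrt(86)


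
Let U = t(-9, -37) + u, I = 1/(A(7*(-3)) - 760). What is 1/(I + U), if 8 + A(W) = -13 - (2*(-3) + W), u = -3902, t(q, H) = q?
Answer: -754/2948895 ≈ -0.00025569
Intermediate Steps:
A(W) = -15 - W (A(W) = -8 + (-13 - (2*(-3) + W)) = -8 + (-13 - (-6 + W)) = -8 + (-13 + (6 - W)) = -8 + (-7 - W) = -15 - W)
I = -1/754 (I = 1/((-15 - 7*(-3)) - 760) = 1/((-15 - 1*(-21)) - 760) = 1/((-15 + 21) - 760) = 1/(6 - 760) = 1/(-754) = -1/754 ≈ -0.0013263)
U = -3911 (U = -9 - 3902 = -3911)
1/(I + U) = 1/(-1/754 - 3911) = 1/(-2948895/754) = -754/2948895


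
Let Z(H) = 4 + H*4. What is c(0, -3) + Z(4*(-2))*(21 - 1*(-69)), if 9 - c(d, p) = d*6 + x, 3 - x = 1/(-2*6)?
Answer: -30169/12 ≈ -2514.1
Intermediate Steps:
x = 37/12 (x = 3 - 1/((-2*6)) = 3 - 1/(-12) = 3 - 1*(-1/12) = 3 + 1/12 = 37/12 ≈ 3.0833)
Z(H) = 4 + 4*H
c(d, p) = 71/12 - 6*d (c(d, p) = 9 - (d*6 + 37/12) = 9 - (6*d + 37/12) = 9 - (37/12 + 6*d) = 9 + (-37/12 - 6*d) = 71/12 - 6*d)
c(0, -3) + Z(4*(-2))*(21 - 1*(-69)) = (71/12 - 6*0) + (4 + 4*(4*(-2)))*(21 - 1*(-69)) = (71/12 + 0) + (4 + 4*(-8))*(21 + 69) = 71/12 + (4 - 32)*90 = 71/12 - 28*90 = 71/12 - 2520 = -30169/12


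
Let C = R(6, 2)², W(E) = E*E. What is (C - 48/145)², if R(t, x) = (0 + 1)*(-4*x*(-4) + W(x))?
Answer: 35295888384/21025 ≈ 1.6788e+6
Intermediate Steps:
W(E) = E²
R(t, x) = x² + 16*x (R(t, x) = (0 + 1)*(-4*x*(-4) + x²) = 1*(16*x + x²) = 1*(x² + 16*x) = x² + 16*x)
C = 1296 (C = (2*(16 + 2))² = (2*18)² = 36² = 1296)
(C - 48/145)² = (1296 - 48/145)² = (187872/145)² = 35295888384/21025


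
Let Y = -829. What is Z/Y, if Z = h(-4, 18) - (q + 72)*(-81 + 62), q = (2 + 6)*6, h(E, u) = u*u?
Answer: -2604/829 ≈ -3.1411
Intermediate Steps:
h(E, u) = u²
q = 48 (q = 8*6 = 48)
Z = 2604 (Z = 18² - (48 + 72)*(-81 + 62) = 324 - 120*(-19) = 324 - 1*(-2280) = 324 + 2280 = 2604)
Z/Y = 2604/(-829) = 2604*(-1/829) = -2604/829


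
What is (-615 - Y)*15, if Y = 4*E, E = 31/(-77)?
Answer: -708465/77 ≈ -9200.8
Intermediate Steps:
E = -31/77 (E = 31*(-1/77) = -31/77 ≈ -0.40260)
Y = -124/77 (Y = 4*(-31/77) = -124/77 ≈ -1.6104)
(-615 - Y)*15 = (-615 - 1*(-124/77))*15 = (-615 + 124/77)*15 = -47231/77*15 = -708465/77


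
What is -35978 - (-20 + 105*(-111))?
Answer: -24303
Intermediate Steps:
-35978 - (-20 + 105*(-111)) = -35978 - (-20 - 11655) = -35978 - 1*(-11675) = -35978 + 11675 = -24303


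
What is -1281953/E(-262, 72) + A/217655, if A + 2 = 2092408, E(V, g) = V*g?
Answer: 318494626999/4105843920 ≈ 77.571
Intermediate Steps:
A = 2092406 (A = -2 + 2092408 = 2092406)
-1281953/E(-262, 72) + A/217655 = -1281953/((-262*72)) + 2092406/217655 = -1281953/(-18864) + 2092406*(1/217655) = -1281953*(-1/18864) + 2092406/217655 = 1281953/18864 + 2092406/217655 = 318494626999/4105843920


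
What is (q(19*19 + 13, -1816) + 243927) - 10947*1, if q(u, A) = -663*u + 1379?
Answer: -13603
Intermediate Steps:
q(u, A) = 1379 - 663*u
(q(19*19 + 13, -1816) + 243927) - 10947*1 = ((1379 - 663*(19*19 + 13)) + 243927) - 10947*1 = ((1379 - 663*(361 + 13)) + 243927) - 10947 = ((1379 - 663*374) + 243927) - 10947 = ((1379 - 247962) + 243927) - 10947 = (-246583 + 243927) - 10947 = -2656 - 10947 = -13603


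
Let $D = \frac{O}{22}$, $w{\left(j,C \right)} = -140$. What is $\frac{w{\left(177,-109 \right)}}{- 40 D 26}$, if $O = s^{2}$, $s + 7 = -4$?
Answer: $\frac{7}{286} \approx 0.024476$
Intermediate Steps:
$s = -11$ ($s = -7 - 4 = -11$)
$O = 121$ ($O = \left(-11\right)^{2} = 121$)
$D = \frac{11}{2}$ ($D = \frac{121}{22} = 121 \cdot \frac{1}{22} = \frac{11}{2} \approx 5.5$)
$\frac{w{\left(177,-109 \right)}}{- 40 D 26} = - \frac{140}{\left(-40\right) \frac{11}{2} \cdot 26} = - \frac{140}{\left(-220\right) 26} = - \frac{140}{-5720} = \left(-140\right) \left(- \frac{1}{5720}\right) = \frac{7}{286}$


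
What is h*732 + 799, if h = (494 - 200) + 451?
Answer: 546139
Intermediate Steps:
h = 745 (h = 294 + 451 = 745)
h*732 + 799 = 745*732 + 799 = 545340 + 799 = 546139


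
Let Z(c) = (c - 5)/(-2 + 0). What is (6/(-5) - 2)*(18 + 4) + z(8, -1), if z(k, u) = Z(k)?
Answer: -719/10 ≈ -71.900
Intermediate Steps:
Z(c) = 5/2 - c/2 (Z(c) = (-5 + c)/(-2) = (-5 + c)*(-½) = 5/2 - c/2)
z(k, u) = 5/2 - k/2
(6/(-5) - 2)*(18 + 4) + z(8, -1) = (6/(-5) - 2)*(18 + 4) + (5/2 - ½*8) = (-⅕*6 - 2)*22 + (5/2 - 4) = (-6/5 - 2)*22 - 3/2 = -16/5*22 - 3/2 = -352/5 - 3/2 = -719/10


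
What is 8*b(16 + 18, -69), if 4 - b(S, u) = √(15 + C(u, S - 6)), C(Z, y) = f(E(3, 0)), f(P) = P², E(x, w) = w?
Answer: 32 - 8*√15 ≈ 1.0161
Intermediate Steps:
C(Z, y) = 0 (C(Z, y) = 0² = 0)
b(S, u) = 4 - √15 (b(S, u) = 4 - √(15 + 0) = 4 - √15)
8*b(16 + 18, -69) = 8*(4 - √15) = 32 - 8*√15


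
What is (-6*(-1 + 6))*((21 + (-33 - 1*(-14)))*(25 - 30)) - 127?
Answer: 173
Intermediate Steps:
(-6*(-1 + 6))*((21 + (-33 - 1*(-14)))*(25 - 30)) - 127 = (-6*5)*((21 + (-33 + 14))*(-5)) - 127 = -30*(21 - 19)*(-5) - 127 = -60*(-5) - 127 = -30*(-10) - 127 = 300 - 127 = 173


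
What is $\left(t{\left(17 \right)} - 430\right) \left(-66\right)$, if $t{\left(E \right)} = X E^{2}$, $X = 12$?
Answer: $-200508$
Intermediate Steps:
$t{\left(E \right)} = 12 E^{2}$
$\left(t{\left(17 \right)} - 430\right) \left(-66\right) = \left(12 \cdot 17^{2} - 430\right) \left(-66\right) = \left(12 \cdot 289 - 430\right) \left(-66\right) = \left(3468 - 430\right) \left(-66\right) = 3038 \left(-66\right) = -200508$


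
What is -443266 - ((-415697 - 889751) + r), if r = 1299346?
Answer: -437164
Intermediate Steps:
-443266 - ((-415697 - 889751) + r) = -443266 - ((-415697 - 889751) + 1299346) = -443266 - (-1305448 + 1299346) = -443266 - 1*(-6102) = -443266 + 6102 = -437164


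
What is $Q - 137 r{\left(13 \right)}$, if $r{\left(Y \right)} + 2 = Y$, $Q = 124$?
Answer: $-1383$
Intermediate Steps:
$r{\left(Y \right)} = -2 + Y$
$Q - 137 r{\left(13 \right)} = 124 - 137 \left(-2 + 13\right) = 124 - 1507 = -1383$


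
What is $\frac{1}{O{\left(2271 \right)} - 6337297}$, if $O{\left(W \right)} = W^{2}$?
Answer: $- \frac{1}{1179856} \approx -8.4756 \cdot 10^{-7}$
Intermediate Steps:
$\frac{1}{O{\left(2271 \right)} - 6337297} = \frac{1}{2271^{2} - 6337297} = \frac{1}{5157441 - 6337297} = \frac{1}{-1179856} = - \frac{1}{1179856}$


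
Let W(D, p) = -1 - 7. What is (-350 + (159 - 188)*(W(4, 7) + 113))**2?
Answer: 11526025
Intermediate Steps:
W(D, p) = -8
(-350 + (159 - 188)*(W(4, 7) + 113))**2 = (-350 + (159 - 188)*(-8 + 113))**2 = (-350 - 29*105)**2 = (-350 - 3045)**2 = (-3395)**2 = 11526025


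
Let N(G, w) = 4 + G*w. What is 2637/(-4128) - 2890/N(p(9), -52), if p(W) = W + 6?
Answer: 411817/133472 ≈ 3.0854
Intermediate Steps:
p(W) = 6 + W
2637/(-4128) - 2890/N(p(9), -52) = 2637/(-4128) - 2890/(4 + (6 + 9)*(-52)) = 2637*(-1/4128) - 2890/(4 + 15*(-52)) = -879/1376 - 2890/(4 - 780) = -879/1376 - 2890/(-776) = -879/1376 - 2890*(-1/776) = -879/1376 + 1445/388 = 411817/133472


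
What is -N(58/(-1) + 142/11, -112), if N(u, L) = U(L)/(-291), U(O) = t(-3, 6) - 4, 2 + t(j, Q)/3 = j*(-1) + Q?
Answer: 17/291 ≈ 0.058419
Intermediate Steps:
t(j, Q) = -6 - 3*j + 3*Q (t(j, Q) = -6 + 3*(j*(-1) + Q) = -6 + 3*(-j + Q) = -6 + 3*(Q - j) = -6 + (-3*j + 3*Q) = -6 - 3*j + 3*Q)
U(O) = 17 (U(O) = (-6 - 3*(-3) + 3*6) - 4 = (-6 + 9 + 18) - 4 = 21 - 4 = 17)
N(u, L) = -17/291 (N(u, L) = 17/(-291) = 17*(-1/291) = -17/291)
-N(58/(-1) + 142/11, -112) = -1*(-17/291) = 17/291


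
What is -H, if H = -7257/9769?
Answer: 7257/9769 ≈ 0.74286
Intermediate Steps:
H = -7257/9769 (H = -7257*1/9769 = -7257/9769 ≈ -0.74286)
-H = -1*(-7257/9769) = 7257/9769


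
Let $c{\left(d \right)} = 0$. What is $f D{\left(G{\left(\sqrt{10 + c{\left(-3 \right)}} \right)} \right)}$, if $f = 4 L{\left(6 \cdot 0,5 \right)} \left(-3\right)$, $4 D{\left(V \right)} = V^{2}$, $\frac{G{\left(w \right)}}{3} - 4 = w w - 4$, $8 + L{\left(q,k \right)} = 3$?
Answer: $13500$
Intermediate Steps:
$L{\left(q,k \right)} = -5$ ($L{\left(q,k \right)} = -8 + 3 = -5$)
$G{\left(w \right)} = 3 w^{2}$ ($G{\left(w \right)} = 12 + 3 \left(w w - 4\right) = 12 + 3 \left(w^{2} - 4\right) = 12 + 3 \left(-4 + w^{2}\right) = 12 + \left(-12 + 3 w^{2}\right) = 3 w^{2}$)
$D{\left(V \right)} = \frac{V^{2}}{4}$
$f = 60$ ($f = 4 \left(-5\right) \left(-3\right) = \left(-20\right) \left(-3\right) = 60$)
$f D{\left(G{\left(\sqrt{10 + c{\left(-3 \right)}} \right)} \right)} = 60 \frac{\left(3 \left(\sqrt{10 + 0}\right)^{2}\right)^{2}}{4} = 60 \frac{\left(3 \left(\sqrt{10}\right)^{2}\right)^{2}}{4} = 60 \frac{\left(3 \cdot 10\right)^{2}}{4} = 60 \frac{30^{2}}{4} = 60 \cdot \frac{1}{4} \cdot 900 = 60 \cdot 225 = 13500$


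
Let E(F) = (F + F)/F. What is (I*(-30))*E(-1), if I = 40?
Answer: -2400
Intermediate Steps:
E(F) = 2 (E(F) = (2*F)/F = 2)
(I*(-30))*E(-1) = (40*(-30))*2 = -1200*2 = -2400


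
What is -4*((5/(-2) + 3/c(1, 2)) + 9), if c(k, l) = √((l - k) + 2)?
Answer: -26 - 4*√3 ≈ -32.928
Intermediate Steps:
c(k, l) = √(2 + l - k)
-4*((5/(-2) + 3/c(1, 2)) + 9) = -4*((5/(-2) + 3/(√(2 + 2 - 1*1))) + 9) = -4*((5*(-½) + 3/(√(2 + 2 - 1))) + 9) = -4*((-5/2 + 3/(√3)) + 9) = -4*((-5/2 + 3*(√3/3)) + 9) = -4*((-5/2 + √3) + 9) = -4*(13/2 + √3) = -26 - 4*√3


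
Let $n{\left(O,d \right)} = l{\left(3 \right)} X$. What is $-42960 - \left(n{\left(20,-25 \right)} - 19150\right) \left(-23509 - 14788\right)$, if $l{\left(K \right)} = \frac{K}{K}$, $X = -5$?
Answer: $-733621995$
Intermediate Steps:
$l{\left(K \right)} = 1$
$n{\left(O,d \right)} = -5$ ($n{\left(O,d \right)} = 1 \left(-5\right) = -5$)
$-42960 - \left(n{\left(20,-25 \right)} - 19150\right) \left(-23509 - 14788\right) = -42960 - \left(-5 - 19150\right) \left(-23509 - 14788\right) = -42960 - \left(-19155\right) \left(-38297\right) = -42960 - 733579035 = -733621995$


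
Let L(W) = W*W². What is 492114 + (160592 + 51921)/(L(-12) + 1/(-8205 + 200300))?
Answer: 163311576721391/331940159 ≈ 4.9199e+5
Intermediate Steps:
L(W) = W³
492114 + (160592 + 51921)/(L(-12) + 1/(-8205 + 200300)) = 492114 + (160592 + 51921)/((-12)³ + 1/(-8205 + 200300)) = 492114 + 212513/(-1728 + 1/192095) = 492114 + 212513/(-331940159/192095) = 492114 + 212513*(-192095/331940159) = 492114 - 40822684735/331940159 = 163311576721391/331940159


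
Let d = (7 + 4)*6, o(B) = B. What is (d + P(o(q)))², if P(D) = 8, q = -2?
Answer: 5476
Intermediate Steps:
d = 66 (d = 11*6 = 66)
(d + P(o(q)))² = (66 + 8)² = 74² = 5476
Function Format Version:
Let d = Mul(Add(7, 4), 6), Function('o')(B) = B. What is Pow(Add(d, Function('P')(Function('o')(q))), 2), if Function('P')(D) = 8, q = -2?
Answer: 5476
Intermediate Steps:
d = 66 (d = Mul(11, 6) = 66)
Pow(Add(d, Function('P')(Function('o')(q))), 2) = Pow(Add(66, 8), 2) = Pow(74, 2) = 5476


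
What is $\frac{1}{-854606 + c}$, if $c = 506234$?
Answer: $- \frac{1}{348372} \approx -2.8705 \cdot 10^{-6}$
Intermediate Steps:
$\frac{1}{-854606 + c} = \frac{1}{-854606 + 506234} = \frac{1}{-348372} = - \frac{1}{348372}$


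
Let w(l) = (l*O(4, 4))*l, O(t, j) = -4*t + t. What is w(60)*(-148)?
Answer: 6393600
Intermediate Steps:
O(t, j) = -3*t
w(l) = -12*l**2 (w(l) = (l*(-3*4))*l = (l*(-12))*l = (-12*l)*l = -12*l**2)
w(60)*(-148) = -12*60**2*(-148) = -12*3600*(-148) = -43200*(-148) = 6393600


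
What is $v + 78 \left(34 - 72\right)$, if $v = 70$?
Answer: $-2894$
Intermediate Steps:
$v + 78 \left(34 - 72\right) = 70 + 78 \left(34 - 72\right) = 70 + 78 \left(-38\right) = 70 - 2964 = -2894$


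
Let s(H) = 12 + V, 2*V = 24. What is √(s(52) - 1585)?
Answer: I*√1561 ≈ 39.51*I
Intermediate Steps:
V = 12 (V = (½)*24 = 12)
s(H) = 24 (s(H) = 12 + 12 = 24)
√(s(52) - 1585) = √(24 - 1585) = √(-1561) = I*√1561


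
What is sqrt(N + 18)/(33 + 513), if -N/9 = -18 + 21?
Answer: I/182 ≈ 0.0054945*I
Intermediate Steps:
N = -27 (N = -9*(-18 + 21) = -9*3 = -27)
sqrt(N + 18)/(33 + 513) = sqrt(-27 + 18)/(33 + 513) = sqrt(-9)/546 = (3*I)/546 = I/182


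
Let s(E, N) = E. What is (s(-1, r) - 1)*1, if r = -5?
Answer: -2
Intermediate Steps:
(s(-1, r) - 1)*1 = (-1 - 1)*1 = -2*1 = -2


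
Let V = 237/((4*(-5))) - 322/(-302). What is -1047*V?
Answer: 34097649/3020 ≈ 11291.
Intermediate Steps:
V = -32567/3020 (V = 237/(-20) - 322*(-1/302) = 237*(-1/20) + 161/151 = -237/20 + 161/151 = -32567/3020 ≈ -10.784)
-1047*V = -1047*(-32567/3020) = 34097649/3020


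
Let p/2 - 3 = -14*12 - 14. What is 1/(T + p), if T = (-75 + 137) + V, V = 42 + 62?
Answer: -1/192 ≈ -0.0052083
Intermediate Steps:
V = 104
T = 166 (T = (-75 + 137) + 104 = 62 + 104 = 166)
p = -358 (p = 6 + 2*(-14*12 - 14) = 6 + 2*(-168 - 14) = 6 + 2*(-182) = 6 - 364 = -358)
1/(T + p) = 1/(166 - 358) = 1/(-192) = -1/192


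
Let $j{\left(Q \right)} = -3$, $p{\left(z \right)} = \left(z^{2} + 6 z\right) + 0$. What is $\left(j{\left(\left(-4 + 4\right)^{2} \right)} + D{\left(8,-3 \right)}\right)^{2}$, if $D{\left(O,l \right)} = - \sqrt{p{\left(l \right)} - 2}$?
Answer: $\left(3 + i \sqrt{11}\right)^{2} \approx -2.0 + 19.9 i$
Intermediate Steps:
$p{\left(z \right)} = z^{2} + 6 z$
$D{\left(O,l \right)} = - \sqrt{-2 + l \left(6 + l\right)}$ ($D{\left(O,l \right)} = - \sqrt{l \left(6 + l\right) - 2} = - \sqrt{-2 + l \left(6 + l\right)}$)
$\left(j{\left(\left(-4 + 4\right)^{2} \right)} + D{\left(8,-3 \right)}\right)^{2} = \left(-3 - \sqrt{-2 - 3 \left(6 - 3\right)}\right)^{2} = \left(-3 - \sqrt{-2 - 9}\right)^{2} = \left(-3 - \sqrt{-11}\right)^{2} = \left(-3 - i \sqrt{11}\right)^{2}$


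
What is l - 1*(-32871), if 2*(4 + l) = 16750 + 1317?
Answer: 83801/2 ≈ 41901.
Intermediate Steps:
l = 18059/2 (l = -4 + (16750 + 1317)/2 = -4 + (1/2)*18067 = -4 + 18067/2 = 18059/2 ≈ 9029.5)
l - 1*(-32871) = 18059/2 - 1*(-32871) = 18059/2 + 32871 = 83801/2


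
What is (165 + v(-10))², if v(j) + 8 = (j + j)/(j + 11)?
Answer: 18769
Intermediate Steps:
v(j) = -8 + 2*j/(11 + j) (v(j) = -8 + (j + j)/(j + 11) = -8 + (2*j)/(11 + j) = -8 + 2*j/(11 + j))
(165 + v(-10))² = (165 + 2*(-44 - 3*(-10))/(11 - 10))² = (165 + 2*(-44 + 30)/1)² = (165 + 2*1*(-14))² = (165 - 28)² = 137² = 18769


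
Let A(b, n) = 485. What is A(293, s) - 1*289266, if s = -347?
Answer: -288781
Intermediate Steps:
A(293, s) - 1*289266 = 485 - 1*289266 = 485 - 289266 = -288781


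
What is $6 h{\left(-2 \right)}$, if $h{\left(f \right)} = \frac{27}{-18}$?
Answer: $-9$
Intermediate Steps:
$h{\left(f \right)} = - \frac{3}{2}$ ($h{\left(f \right)} = 27 \left(- \frac{1}{18}\right) = - \frac{3}{2}$)
$6 h{\left(-2 \right)} = 6 \left(- \frac{3}{2}\right) = -9$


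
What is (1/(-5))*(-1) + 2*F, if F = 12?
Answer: 121/5 ≈ 24.200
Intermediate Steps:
(1/(-5))*(-1) + 2*F = (1/(-5))*(-1) + 2*12 = (1*(-⅕))*(-1) + 24 = -⅕*(-1) + 24 = ⅕ + 24 = 121/5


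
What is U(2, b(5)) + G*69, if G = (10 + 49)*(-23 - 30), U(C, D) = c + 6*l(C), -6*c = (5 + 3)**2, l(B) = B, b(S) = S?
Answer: -647285/3 ≈ -2.1576e+5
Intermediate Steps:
c = -32/3 (c = -(5 + 3)**2/6 = -1/6*8**2 = -1/6*64 = -32/3 ≈ -10.667)
U(C, D) = -32/3 + 6*C
G = -3127 (G = 59*(-53) = -3127)
U(2, b(5)) + G*69 = (-32/3 + 6*2) - 3127*69 = (-32/3 + 12) - 215763 = 4/3 - 215763 = -647285/3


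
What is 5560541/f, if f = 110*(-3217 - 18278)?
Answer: -5560541/2364450 ≈ -2.3517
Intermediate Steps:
f = -2364450 (f = 110*(-21495) = -2364450)
5560541/f = 5560541/(-2364450) = 5560541*(-1/2364450) = -5560541/2364450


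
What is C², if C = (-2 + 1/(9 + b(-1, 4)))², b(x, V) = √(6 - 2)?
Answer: 194481/14641 ≈ 13.283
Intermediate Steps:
b(x, V) = 2 (b(x, V) = √4 = 2)
C = 441/121 (C = (-2 + 1/(9 + 2))² = (-2 + 1/11)² = (-21/11)² = 441/121 ≈ 3.6446)
C² = (441/121)² = 194481/14641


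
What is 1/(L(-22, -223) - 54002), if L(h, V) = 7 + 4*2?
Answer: -1/53987 ≈ -1.8523e-5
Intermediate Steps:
L(h, V) = 15 (L(h, V) = 7 + 8 = 15)
1/(L(-22, -223) - 54002) = 1/(15 - 54002) = 1/(-53987) = -1/53987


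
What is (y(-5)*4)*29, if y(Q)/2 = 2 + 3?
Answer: 1160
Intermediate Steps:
y(Q) = 10 (y(Q) = 2*(2 + 3) = 2*5 = 10)
(y(-5)*4)*29 = (10*4)*29 = 40*29 = 1160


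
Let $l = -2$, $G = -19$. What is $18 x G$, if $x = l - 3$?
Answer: $1710$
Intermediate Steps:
$x = -5$ ($x = -2 - 3 = -5$)
$18 x G = 18 \left(-5\right) \left(-19\right) = \left(-90\right) \left(-19\right) = 1710$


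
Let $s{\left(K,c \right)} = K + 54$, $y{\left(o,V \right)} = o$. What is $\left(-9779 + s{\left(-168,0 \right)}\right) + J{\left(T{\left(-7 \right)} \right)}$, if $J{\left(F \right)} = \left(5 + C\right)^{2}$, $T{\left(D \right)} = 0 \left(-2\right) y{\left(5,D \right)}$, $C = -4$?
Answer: $-9892$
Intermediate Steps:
$s{\left(K,c \right)} = 54 + K$
$T{\left(D \right)} = 0$ ($T{\left(D \right)} = 0 \left(-2\right) 5 = 0 \cdot 5 = 0$)
$J{\left(F \right)} = 1$ ($J{\left(F \right)} = \left(5 - 4\right)^{2} = 1^{2} = 1$)
$\left(-9779 + s{\left(-168,0 \right)}\right) + J{\left(T{\left(-7 \right)} \right)} = \left(-9779 + \left(54 - 168\right)\right) + 1 = \left(-9779 - 114\right) + 1 = -9893 + 1 = -9892$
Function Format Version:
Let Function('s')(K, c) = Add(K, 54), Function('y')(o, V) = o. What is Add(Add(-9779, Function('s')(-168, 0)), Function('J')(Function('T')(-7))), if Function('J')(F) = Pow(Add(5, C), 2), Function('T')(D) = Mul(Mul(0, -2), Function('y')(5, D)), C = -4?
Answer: -9892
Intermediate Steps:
Function('s')(K, c) = Add(54, K)
Function('T')(D) = 0 (Function('T')(D) = Mul(Mul(0, -2), 5) = Mul(0, 5) = 0)
Function('J')(F) = 1 (Function('J')(F) = Pow(Add(5, -4), 2) = Pow(1, 2) = 1)
Add(Add(-9779, Function('s')(-168, 0)), Function('J')(Function('T')(-7))) = Add(Add(-9779, Add(54, -168)), 1) = Add(Add(-9779, -114), 1) = Add(-9893, 1) = -9892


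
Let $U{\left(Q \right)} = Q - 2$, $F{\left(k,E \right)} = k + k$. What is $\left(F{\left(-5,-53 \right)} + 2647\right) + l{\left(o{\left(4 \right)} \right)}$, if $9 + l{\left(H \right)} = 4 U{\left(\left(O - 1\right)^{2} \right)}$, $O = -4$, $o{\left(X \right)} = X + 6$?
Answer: $2720$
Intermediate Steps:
$o{\left(X \right)} = 6 + X$
$F{\left(k,E \right)} = 2 k$
$U{\left(Q \right)} = -2 + Q$ ($U{\left(Q \right)} = Q - 2 = -2 + Q$)
$l{\left(H \right)} = 83$ ($l{\left(H \right)} = -9 + 4 \left(-2 + \left(-4 - 1\right)^{2}\right) = -9 + 4 \left(-2 + \left(-5\right)^{2}\right) = -9 + 4 \left(-2 + 25\right) = -9 + 4 \cdot 23 = -9 + 92 = 83$)
$\left(F{\left(-5,-53 \right)} + 2647\right) + l{\left(o{\left(4 \right)} \right)} = \left(2 \left(-5\right) + 2647\right) + 83 = \left(-10 + 2647\right) + 83 = 2637 + 83 = 2720$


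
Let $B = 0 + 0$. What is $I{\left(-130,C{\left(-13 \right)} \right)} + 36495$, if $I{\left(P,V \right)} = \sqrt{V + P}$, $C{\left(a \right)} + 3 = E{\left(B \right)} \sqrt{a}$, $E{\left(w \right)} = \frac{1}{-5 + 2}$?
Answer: $36495 + \frac{\sqrt{-1197 - 3 i \sqrt{13}}}{3} \approx 36495.0 - 11.533 i$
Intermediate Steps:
$B = 0$
$E{\left(w \right)} = - \frac{1}{3}$ ($E{\left(w \right)} = \frac{1}{-3} = - \frac{1}{3}$)
$C{\left(a \right)} = -3 - \frac{\sqrt{a}}{3}$
$I{\left(P,V \right)} = \sqrt{P + V}$
$I{\left(-130,C{\left(-13 \right)} \right)} + 36495 = \sqrt{-130 - \left(3 + \frac{\sqrt{-13}}{3}\right)} + 36495 = \sqrt{-130 - \left(3 + \frac{i \sqrt{13}}{3}\right)} + 36495 = \sqrt{-133 - \frac{i \sqrt{13}}{3}} + 36495 = 36495 + \sqrt{-133 - \frac{i \sqrt{13}}{3}}$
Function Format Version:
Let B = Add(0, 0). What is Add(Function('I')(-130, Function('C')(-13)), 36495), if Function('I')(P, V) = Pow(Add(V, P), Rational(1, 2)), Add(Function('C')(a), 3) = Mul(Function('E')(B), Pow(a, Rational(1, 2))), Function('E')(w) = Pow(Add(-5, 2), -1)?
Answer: Add(36495, Mul(Rational(1, 3), Pow(Add(-1197, Mul(-3, I, Pow(13, Rational(1, 2)))), Rational(1, 2)))) ≈ Add(36495., Mul(-11.533, I))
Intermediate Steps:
B = 0
Function('E')(w) = Rational(-1, 3) (Function('E')(w) = Pow(-3, -1) = Rational(-1, 3))
Function('C')(a) = Add(-3, Mul(Rational(-1, 3), Pow(a, Rational(1, 2))))
Function('I')(P, V) = Pow(Add(P, V), Rational(1, 2))
Add(Function('I')(-130, Function('C')(-13)), 36495) = Add(Pow(Add(-130, Add(-3, Mul(Rational(-1, 3), Pow(-13, Rational(1, 2))))), Rational(1, 2)), 36495) = Add(Pow(Add(-130, Add(-3, Mul(Rational(-1, 3), Mul(I, Pow(13, Rational(1, 2)))))), Rational(1, 2)), 36495) = Add(Pow(Add(-130, Add(-3, Mul(Rational(-1, 3), I, Pow(13, Rational(1, 2))))), Rational(1, 2)), 36495) = Add(Pow(Add(-133, Mul(Rational(-1, 3), I, Pow(13, Rational(1, 2)))), Rational(1, 2)), 36495) = Add(36495, Pow(Add(-133, Mul(Rational(-1, 3), I, Pow(13, Rational(1, 2)))), Rational(1, 2)))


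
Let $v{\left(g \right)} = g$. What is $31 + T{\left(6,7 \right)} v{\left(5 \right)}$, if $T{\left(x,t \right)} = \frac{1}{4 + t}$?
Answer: $\frac{346}{11} \approx 31.455$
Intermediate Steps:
$31 + T{\left(6,7 \right)} v{\left(5 \right)} = 31 + \frac{1}{4 + 7} \cdot 5 = 31 + \frac{1}{11} \cdot 5 = 31 + \frac{5}{11} = \frac{346}{11}$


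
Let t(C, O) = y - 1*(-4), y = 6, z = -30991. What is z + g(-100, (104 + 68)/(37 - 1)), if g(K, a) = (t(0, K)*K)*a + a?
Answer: -35764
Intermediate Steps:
t(C, O) = 10 (t(C, O) = 6 - 1*(-4) = 6 + 4 = 10)
g(K, a) = a + 10*K*a (g(K, a) = (10*K)*a + a = 10*K*a + a = a + 10*K*a)
z + g(-100, (104 + 68)/(37 - 1)) = -30991 + ((104 + 68)/(37 - 1))*(1 + 10*(-100)) = -30991 + (172/36)*(1 - 1000) = -30991 + (172*(1/36))*(-999) = -30991 + (43/9)*(-999) = -30991 - 4773 = -35764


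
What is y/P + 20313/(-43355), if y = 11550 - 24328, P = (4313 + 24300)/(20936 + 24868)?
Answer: -1951965221433/95424355 ≈ -20456.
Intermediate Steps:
P = 28613/45804 ≈ 0.62468
y = -12778
y/P + 20313/(-43355) = -12778/28613/45804 + 20313/(-43355) = -12778*45804/28613 + 20313*(-1/43355) = -585283512/28613 - 20313/43355 = -1951965221433/95424355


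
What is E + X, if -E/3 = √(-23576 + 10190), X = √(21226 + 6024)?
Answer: 5*√1090 - 3*I*√13386 ≈ 165.08 - 347.09*I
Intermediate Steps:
X = 5*√1090 (X = √27250 = 5*√1090 ≈ 165.08)
E = -3*I*√13386 (E = -3*√(-23576 + 10190) = -3*I*√13386 ≈ -347.09*I)
E + X = -3*I*√13386 + 5*√1090 = 5*√1090 - 3*I*√13386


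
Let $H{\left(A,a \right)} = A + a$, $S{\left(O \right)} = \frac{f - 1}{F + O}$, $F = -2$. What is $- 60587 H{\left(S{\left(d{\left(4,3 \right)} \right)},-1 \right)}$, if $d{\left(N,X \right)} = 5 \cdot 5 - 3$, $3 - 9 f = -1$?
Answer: $\frac{2241719}{36} \approx 62270.0$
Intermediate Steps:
$f = \frac{4}{9}$ ($f = \frac{1}{3} - - \frac{1}{9} = \frac{1}{3} + \frac{1}{9} = \frac{4}{9} \approx 0.44444$)
$d{\left(N,X \right)} = 22$ ($d{\left(N,X \right)} = 25 - 3 = 22$)
$S{\left(O \right)} = - \frac{5}{9 \left(-2 + O\right)}$ ($S{\left(O \right)} = \frac{\frac{4}{9} - 1}{-2 + O} = - \frac{5}{9 \left(-2 + O\right)}$)
$- 60587 H{\left(S{\left(d{\left(4,3 \right)} \right)},-1 \right)} = - 60587 \left(- \frac{5}{-18 + 9 \cdot 22} - 1\right) = - 60587 \left(- \frac{5}{-18 + 198} - 1\right) = - 60587 \left(- \frac{5}{180} - 1\right) = - 60587 \left(\left(-5\right) \frac{1}{180} - 1\right) = - 60587 \left(- \frac{1}{36} - 1\right) = \left(-60587\right) \left(- \frac{37}{36}\right) = \frac{2241719}{36}$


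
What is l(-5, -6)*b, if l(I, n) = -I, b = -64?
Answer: -320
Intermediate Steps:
l(-5, -6)*b = -1*(-5)*(-64) = 5*(-64) = -320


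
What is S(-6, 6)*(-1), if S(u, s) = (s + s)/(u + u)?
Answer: 1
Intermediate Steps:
S(u, s) = s/u (S(u, s) = (2*s)/((2*u)) = (2*s)*(1/(2*u)) = s/u)
S(-6, 6)*(-1) = (6/(-6))*(-1) = (6*(-⅙))*(-1) = -1*(-1) = 1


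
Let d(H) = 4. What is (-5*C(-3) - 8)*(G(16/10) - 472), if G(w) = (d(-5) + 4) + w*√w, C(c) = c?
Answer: -3248 + 112*√10/25 ≈ -3233.8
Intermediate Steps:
G(w) = 8 + w^(3/2) (G(w) = (4 + 4) + w*√w = 8 + w^(3/2))
(-5*C(-3) - 8)*(G(16/10) - 472) = (-5*(-3) - 8)*((8 + (16/10)^(3/2)) - 472) = (15 - 8)*((8 + (16*(⅒))^(3/2)) - 472) = 7*((8 + (8/5)^(3/2)) - 472) = 7*((8 + 16*√10/25) - 472) = 7*(-464 + 16*√10/25) = -3248 + 112*√10/25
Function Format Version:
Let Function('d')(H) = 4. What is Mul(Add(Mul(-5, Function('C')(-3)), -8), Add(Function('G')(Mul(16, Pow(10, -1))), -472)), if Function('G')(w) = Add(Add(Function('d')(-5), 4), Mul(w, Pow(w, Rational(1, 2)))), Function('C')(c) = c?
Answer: Add(-3248, Mul(Rational(112, 25), Pow(10, Rational(1, 2)))) ≈ -3233.8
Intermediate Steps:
Function('G')(w) = Add(8, Pow(w, Rational(3, 2))) (Function('G')(w) = Add(Add(4, 4), Mul(w, Pow(w, Rational(1, 2)))) = Add(8, Pow(w, Rational(3, 2))))
Mul(Add(Mul(-5, Function('C')(-3)), -8), Add(Function('G')(Mul(16, Pow(10, -1))), -472)) = Mul(Add(Mul(-5, -3), -8), Add(Add(8, Pow(Mul(16, Pow(10, -1)), Rational(3, 2))), -472)) = Mul(Add(15, -8), Add(Add(8, Pow(Mul(16, Rational(1, 10)), Rational(3, 2))), -472)) = Mul(7, Add(Add(8, Pow(Rational(8, 5), Rational(3, 2))), -472)) = Mul(7, Add(Add(8, Mul(Rational(16, 25), Pow(10, Rational(1, 2)))), -472)) = Mul(7, Add(-464, Mul(Rational(16, 25), Pow(10, Rational(1, 2))))) = Add(-3248, Mul(Rational(112, 25), Pow(10, Rational(1, 2))))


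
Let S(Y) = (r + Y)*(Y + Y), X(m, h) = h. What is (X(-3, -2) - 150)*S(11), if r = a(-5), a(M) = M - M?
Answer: -36784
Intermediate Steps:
a(M) = 0
r = 0
S(Y) = 2*Y² (S(Y) = (0 + Y)*(Y + Y) = Y*(2*Y) = 2*Y²)
(X(-3, -2) - 150)*S(11) = (-2 - 150)*(2*11²) = -304*121 = -152*242 = -36784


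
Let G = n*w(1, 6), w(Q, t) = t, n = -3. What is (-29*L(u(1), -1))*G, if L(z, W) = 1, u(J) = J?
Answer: 522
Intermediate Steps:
G = -18 (G = -3*6 = -18)
(-29*L(u(1), -1))*G = -29*1*(-18) = -29*(-18) = 522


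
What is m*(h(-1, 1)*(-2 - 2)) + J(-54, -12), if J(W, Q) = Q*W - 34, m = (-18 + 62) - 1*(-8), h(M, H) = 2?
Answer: 198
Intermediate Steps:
m = 52 (m = 44 + 8 = 52)
J(W, Q) = -34 + Q*W
m*(h(-1, 1)*(-2 - 2)) + J(-54, -12) = 52*(2*(-2 - 2)) + (-34 - 12*(-54)) = 52*(2*(-4)) + (-34 + 648) = 52*(-8) + 614 = -416 + 614 = 198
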